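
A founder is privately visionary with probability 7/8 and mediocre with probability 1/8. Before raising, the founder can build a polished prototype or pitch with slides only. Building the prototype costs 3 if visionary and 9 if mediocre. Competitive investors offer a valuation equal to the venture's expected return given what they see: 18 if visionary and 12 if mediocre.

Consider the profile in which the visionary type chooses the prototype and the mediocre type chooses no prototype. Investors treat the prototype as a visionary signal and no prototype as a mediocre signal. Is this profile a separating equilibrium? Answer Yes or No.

Yes

Under these beliefs, the prototype earns valuation 18 and no prototype earns valuation 12.
visionary: the prototype nets 18 − 3 = 15; no prototype nets 12. visionary prefers the prototype.
mediocre: the prototype nets 18 − 9 = 9; no prototype nets 12. mediocre prefers no prototype.
Neither type deviates, so the separating profile is an equilibrium.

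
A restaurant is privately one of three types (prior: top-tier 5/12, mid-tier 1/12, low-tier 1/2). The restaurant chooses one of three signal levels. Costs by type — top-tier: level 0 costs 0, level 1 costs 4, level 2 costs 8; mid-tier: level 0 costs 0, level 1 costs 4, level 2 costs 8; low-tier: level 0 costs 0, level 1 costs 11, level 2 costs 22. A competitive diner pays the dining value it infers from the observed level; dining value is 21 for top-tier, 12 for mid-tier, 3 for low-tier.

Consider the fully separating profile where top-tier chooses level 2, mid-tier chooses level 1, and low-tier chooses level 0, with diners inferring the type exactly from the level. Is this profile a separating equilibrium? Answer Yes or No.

No

Separating price premiums: level 2 → 21, level 1 → 12, level 0 → 3.
top-tier (assigned level 2): level 0: 3 − 0 = 3; level 1: 12 − 4 = 8; level 2: 21 − 8 = 13. top-tier stays.
mid-tier (assigned level 1): level 0: 3 − 0 = 3; level 1: 12 − 4 = 8; level 2: 21 − 8 = 13. mid-tier prefers level 2.
low-tier (assigned level 0): level 0: 3 − 0 = 3; level 1: 12 − 11 = 1; level 2: 21 − 22 = -1. low-tier stays.
At least one type deviates; the separating profile fails.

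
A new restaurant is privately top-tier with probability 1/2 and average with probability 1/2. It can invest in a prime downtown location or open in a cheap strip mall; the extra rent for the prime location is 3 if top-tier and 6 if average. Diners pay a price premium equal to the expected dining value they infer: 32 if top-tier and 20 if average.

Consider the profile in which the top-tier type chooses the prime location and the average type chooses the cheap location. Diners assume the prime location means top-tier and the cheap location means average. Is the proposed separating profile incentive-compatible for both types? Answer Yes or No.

Under these beliefs, the prime location earns price premium 32 and the cheap location earns price premium 20.
top-tier: the prime location nets 32 − 3 = 29; the cheap location nets 20. top-tier prefers the prime location.
average: the prime location nets 32 − 6 = 26; the cheap location nets 20. average would deviate to the prime location.
average has a profitable deviation, so the profile is not an equilibrium.

No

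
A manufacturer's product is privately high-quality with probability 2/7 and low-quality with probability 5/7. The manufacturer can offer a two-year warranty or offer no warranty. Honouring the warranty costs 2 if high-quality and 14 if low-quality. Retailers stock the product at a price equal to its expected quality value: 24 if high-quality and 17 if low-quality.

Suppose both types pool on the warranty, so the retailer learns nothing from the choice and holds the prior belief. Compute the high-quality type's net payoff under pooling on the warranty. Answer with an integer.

17

Pooled price = 2/7·24 + 5/7·17 = 19.
high-quality pays cost 2 for the warranty, so net payoff = 19 − 2 = 17.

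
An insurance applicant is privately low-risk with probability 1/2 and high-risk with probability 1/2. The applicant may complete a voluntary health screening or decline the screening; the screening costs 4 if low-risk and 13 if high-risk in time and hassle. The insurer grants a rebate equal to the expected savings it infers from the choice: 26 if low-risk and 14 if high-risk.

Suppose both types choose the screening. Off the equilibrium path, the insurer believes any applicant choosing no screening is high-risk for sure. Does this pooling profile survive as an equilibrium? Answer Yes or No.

No

On path, the insurer holds the prior and pays 1/2·26 + 1/2·14 = 20. Off path (no screening), believing high-risk, it pays 14.
low-risk: the screening nets 20 − 4 = 16; no screening nets 14. low-risk stays.
high-risk: the screening nets 20 − 13 = 7; no screening nets 14. high-risk would deviate.
A type deviates, so pooling fails.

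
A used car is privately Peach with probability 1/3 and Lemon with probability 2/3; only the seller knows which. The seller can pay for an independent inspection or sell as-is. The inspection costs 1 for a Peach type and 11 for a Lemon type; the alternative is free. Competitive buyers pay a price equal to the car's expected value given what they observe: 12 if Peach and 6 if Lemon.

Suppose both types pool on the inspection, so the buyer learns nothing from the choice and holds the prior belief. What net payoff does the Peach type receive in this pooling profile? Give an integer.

Pooled price = 1/3·12 + 2/3·6 = 8.
Peach pays cost 1 for the inspection, so net payoff = 8 − 1 = 7.

7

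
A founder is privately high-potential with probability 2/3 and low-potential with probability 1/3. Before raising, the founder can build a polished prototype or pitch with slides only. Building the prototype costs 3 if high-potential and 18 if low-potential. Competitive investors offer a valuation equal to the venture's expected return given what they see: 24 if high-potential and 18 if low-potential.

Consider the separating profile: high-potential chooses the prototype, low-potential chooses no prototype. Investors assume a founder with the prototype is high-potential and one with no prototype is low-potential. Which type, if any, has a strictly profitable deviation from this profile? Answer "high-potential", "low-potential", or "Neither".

Neither

The prototype pays 24; no prototype pays 18.
high-potential: assigned the prototype, nets 24 − 3 = 21; deviating to no prototype nets 18.
low-potential: assigned no prototype, nets 18; deviating to the prototype nets 24 − 18 = 6.
Both types strictly prefer their assigned action; no profitable deviation.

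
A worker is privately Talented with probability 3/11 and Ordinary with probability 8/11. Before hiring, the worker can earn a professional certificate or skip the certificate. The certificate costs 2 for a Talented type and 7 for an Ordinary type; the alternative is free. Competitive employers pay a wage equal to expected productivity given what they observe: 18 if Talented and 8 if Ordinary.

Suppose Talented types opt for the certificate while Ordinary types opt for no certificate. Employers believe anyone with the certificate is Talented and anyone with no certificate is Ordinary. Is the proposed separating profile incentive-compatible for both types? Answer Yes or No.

Under these beliefs, the certificate earns wage 18 and no certificate earns wage 8.
Talented: the certificate nets 18 − 2 = 16; no certificate nets 8. Talented prefers the certificate.
Ordinary: the certificate nets 18 − 7 = 11; no certificate nets 8. Ordinary would deviate to the certificate.
Ordinary has a profitable deviation, so the profile is not an equilibrium.

No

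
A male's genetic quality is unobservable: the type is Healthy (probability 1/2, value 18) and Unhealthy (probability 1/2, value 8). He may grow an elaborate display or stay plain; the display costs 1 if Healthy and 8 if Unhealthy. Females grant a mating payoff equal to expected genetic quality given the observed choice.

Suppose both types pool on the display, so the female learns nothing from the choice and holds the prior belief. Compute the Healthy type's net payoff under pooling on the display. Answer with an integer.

Pooled mating payoff = 1/2·18 + 1/2·8 = 13.
Healthy pays cost 1 for the display, so net payoff = 13 − 1 = 12.

12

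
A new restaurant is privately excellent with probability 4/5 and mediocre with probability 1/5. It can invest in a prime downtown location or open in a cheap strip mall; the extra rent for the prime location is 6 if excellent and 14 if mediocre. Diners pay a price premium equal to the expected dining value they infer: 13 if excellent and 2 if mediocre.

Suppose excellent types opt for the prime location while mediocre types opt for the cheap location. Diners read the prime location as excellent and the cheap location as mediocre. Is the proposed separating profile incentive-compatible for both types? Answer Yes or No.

Under these beliefs, the prime location earns price premium 13 and the cheap location earns price premium 2.
excellent: the prime location nets 13 − 6 = 7; the cheap location nets 2. excellent prefers the prime location.
mediocre: the prime location nets 13 − 14 = -1; the cheap location nets 2. mediocre prefers the cheap location.
Neither type deviates, so the separating profile is an equilibrium.

Yes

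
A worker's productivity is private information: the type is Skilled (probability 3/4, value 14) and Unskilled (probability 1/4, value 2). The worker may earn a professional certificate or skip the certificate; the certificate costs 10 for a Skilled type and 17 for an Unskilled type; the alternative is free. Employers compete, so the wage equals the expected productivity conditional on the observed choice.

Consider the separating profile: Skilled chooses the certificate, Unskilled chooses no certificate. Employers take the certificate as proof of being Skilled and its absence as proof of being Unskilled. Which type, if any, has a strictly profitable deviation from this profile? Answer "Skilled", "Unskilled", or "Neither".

The certificate pays 14; no certificate pays 2.
Skilled: assigned the certificate, nets 14 − 10 = 4; deviating to no certificate nets 2.
Unskilled: assigned no certificate, nets 2; deviating to the certificate nets 14 − 17 = -3.
Both types strictly prefer their assigned action; no profitable deviation.

Neither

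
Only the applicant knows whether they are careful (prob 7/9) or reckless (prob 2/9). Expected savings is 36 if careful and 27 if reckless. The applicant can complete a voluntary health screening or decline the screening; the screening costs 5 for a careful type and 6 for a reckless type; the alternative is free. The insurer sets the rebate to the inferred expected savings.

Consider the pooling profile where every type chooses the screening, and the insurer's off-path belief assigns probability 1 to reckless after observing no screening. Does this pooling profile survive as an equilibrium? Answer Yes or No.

On path, the insurer holds the prior and pays 7/9·36 + 2/9·27 = 34. Off path (no screening), believing reckless, it pays 27.
careful: the screening nets 34 − 5 = 29; no screening nets 27. careful stays.
reckless: the screening nets 34 − 6 = 28; no screening nets 27. reckless stays.
No type deviates, so pooling is sustained.

Yes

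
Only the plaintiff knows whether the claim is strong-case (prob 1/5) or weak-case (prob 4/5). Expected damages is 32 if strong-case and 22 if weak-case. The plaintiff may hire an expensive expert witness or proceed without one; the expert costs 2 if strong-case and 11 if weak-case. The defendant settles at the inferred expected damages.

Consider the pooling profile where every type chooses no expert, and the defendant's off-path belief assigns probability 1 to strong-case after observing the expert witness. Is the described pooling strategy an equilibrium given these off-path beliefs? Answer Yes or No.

No

On path, the defendant holds the prior and pays 1/5·32 + 4/5·22 = 24. Off path (the expert witness), believing strong-case, it pays 32.
strong-case: no expert nets 24; the expert witness nets 32 − 2 = 30. strong-case would deviate.
weak-case: no expert nets 24; the expert witness nets 32 − 11 = 21. weak-case stays.
A type deviates, so pooling fails.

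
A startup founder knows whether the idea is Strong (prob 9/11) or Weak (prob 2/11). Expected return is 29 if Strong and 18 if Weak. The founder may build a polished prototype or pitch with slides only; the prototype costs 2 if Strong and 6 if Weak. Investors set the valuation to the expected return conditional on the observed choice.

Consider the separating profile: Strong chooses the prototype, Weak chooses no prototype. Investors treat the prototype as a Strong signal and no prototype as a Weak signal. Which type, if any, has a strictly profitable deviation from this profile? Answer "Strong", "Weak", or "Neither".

Weak

The prototype pays 29; no prototype pays 18.
Strong: assigned the prototype, nets 29 − 2 = 27; deviating to no prototype nets 18.
Weak: assigned no prototype, nets 18; deviating to the prototype nets 29 − 6 = 23.
The Weak type gains 5 by deviating.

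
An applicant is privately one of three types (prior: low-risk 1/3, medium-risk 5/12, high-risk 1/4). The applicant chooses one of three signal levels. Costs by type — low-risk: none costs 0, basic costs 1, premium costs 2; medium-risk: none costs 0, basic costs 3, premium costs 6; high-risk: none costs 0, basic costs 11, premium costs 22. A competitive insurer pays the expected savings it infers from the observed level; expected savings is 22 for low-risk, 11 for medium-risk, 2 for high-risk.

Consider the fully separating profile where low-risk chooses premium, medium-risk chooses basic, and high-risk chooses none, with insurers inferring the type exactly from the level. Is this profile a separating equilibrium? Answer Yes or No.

Separating rebates: premium → 22, basic → 11, none → 2.
low-risk (assigned premium): none: 2 − 0 = 2; basic: 11 − 1 = 10; premium: 22 − 2 = 20. low-risk stays.
medium-risk (assigned basic): none: 2 − 0 = 2; basic: 11 − 3 = 8; premium: 22 − 6 = 16. medium-risk prefers premium.
high-risk (assigned none): none: 2 − 0 = 2; basic: 11 − 11 = 0; premium: 22 − 22 = 0. high-risk stays.
At least one type deviates; the separating profile fails.

No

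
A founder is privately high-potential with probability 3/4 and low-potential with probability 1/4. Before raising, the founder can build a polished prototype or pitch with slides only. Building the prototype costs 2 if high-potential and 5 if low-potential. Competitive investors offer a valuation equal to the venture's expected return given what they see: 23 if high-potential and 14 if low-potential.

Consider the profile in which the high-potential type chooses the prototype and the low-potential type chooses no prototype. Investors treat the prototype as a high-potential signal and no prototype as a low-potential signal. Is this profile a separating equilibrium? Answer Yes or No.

No

Under these beliefs, the prototype earns valuation 23 and no prototype earns valuation 14.
high-potential: the prototype nets 23 − 2 = 21; no prototype nets 14. high-potential prefers the prototype.
low-potential: the prototype nets 23 − 5 = 18; no prototype nets 14. low-potential would deviate to the prototype.
low-potential has a profitable deviation, so the profile is not an equilibrium.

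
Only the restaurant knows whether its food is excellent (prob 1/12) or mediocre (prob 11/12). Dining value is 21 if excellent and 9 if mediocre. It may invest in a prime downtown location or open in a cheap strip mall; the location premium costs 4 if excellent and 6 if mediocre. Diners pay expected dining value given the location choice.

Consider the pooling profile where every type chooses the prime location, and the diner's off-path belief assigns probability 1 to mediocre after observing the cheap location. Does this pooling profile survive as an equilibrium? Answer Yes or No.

On path, the diner holds the prior and pays 1/12·21 + 11/12·9 = 10. Off path (the cheap location), believing mediocre, it pays 9.
excellent: the prime location nets 10 − 4 = 6; the cheap location nets 9. excellent would deviate.
mediocre: the prime location nets 10 − 6 = 4; the cheap location nets 9. mediocre would deviate.
A type deviates, so pooling fails.

No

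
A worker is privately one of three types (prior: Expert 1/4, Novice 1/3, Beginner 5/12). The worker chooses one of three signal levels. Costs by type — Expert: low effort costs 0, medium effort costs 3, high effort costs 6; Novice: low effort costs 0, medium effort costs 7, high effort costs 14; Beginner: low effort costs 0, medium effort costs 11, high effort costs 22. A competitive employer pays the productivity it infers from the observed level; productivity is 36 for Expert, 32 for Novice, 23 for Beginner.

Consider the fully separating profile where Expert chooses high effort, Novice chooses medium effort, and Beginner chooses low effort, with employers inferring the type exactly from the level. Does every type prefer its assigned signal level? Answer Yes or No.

Yes

Separating wages: high effort → 36, medium effort → 32, low effort → 23.
Expert (assigned high effort): low effort: 23 − 0 = 23; medium effort: 32 − 3 = 29; high effort: 36 − 6 = 30. Expert stays.
Novice (assigned medium effort): low effort: 23 − 0 = 23; medium effort: 32 − 7 = 25; high effort: 36 − 14 = 22. Novice stays.
Beginner (assigned low effort): low effort: 23 − 0 = 23; medium effort: 32 − 11 = 21; high effort: 36 − 22 = 14. Beginner stays.
Every type prefers its assigned level; separation holds.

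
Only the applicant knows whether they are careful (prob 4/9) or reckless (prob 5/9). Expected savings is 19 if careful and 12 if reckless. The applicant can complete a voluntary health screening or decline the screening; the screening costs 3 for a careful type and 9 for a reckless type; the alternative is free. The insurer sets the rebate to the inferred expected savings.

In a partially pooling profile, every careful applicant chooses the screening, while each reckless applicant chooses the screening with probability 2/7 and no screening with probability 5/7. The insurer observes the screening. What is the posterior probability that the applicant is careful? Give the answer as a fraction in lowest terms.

14/19

P(the screening) = (4/9)·1 + (5/9)·(2/7) = 38/63.
By Bayes' rule, P(careful | the screening) = (4/9) / (38/63) = 14/19.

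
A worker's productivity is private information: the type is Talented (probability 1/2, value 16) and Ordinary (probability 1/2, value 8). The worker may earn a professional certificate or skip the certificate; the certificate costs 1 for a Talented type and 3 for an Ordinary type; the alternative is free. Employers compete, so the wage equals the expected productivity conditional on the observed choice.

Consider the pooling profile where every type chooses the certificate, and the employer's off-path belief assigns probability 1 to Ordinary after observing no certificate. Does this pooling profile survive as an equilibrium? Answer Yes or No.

Yes

On path, the employer holds the prior and pays 1/2·16 + 1/2·8 = 12. Off path (no certificate), believing Ordinary, it pays 8.
Talented: the certificate nets 12 − 1 = 11; no certificate nets 8. Talented stays.
Ordinary: the certificate nets 12 − 3 = 9; no certificate nets 8. Ordinary stays.
No type deviates, so pooling is sustained.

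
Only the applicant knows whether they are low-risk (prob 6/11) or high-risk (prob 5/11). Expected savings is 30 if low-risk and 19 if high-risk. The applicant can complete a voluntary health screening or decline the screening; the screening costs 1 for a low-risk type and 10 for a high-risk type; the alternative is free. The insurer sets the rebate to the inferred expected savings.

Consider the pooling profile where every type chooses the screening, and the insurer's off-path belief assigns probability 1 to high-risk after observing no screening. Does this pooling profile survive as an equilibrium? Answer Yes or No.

On path, the insurer holds the prior and pays 6/11·30 + 5/11·19 = 25. Off path (no screening), believing high-risk, it pays 19.
low-risk: the screening nets 25 − 1 = 24; no screening nets 19. low-risk stays.
high-risk: the screening nets 25 − 10 = 15; no screening nets 19. high-risk would deviate.
A type deviates, so pooling fails.

No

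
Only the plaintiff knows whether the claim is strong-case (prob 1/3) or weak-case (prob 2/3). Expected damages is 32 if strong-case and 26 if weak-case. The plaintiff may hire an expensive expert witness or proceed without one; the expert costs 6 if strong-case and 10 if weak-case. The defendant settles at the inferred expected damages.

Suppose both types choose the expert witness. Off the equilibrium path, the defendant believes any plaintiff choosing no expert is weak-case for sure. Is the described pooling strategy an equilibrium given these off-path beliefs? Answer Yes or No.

No

On path, the defendant holds the prior and pays 1/3·32 + 2/3·26 = 28. Off path (no expert), believing weak-case, it pays 26.
strong-case: the expert witness nets 28 − 6 = 22; no expert nets 26. strong-case would deviate.
weak-case: the expert witness nets 28 − 10 = 18; no expert nets 26. weak-case would deviate.
A type deviates, so pooling fails.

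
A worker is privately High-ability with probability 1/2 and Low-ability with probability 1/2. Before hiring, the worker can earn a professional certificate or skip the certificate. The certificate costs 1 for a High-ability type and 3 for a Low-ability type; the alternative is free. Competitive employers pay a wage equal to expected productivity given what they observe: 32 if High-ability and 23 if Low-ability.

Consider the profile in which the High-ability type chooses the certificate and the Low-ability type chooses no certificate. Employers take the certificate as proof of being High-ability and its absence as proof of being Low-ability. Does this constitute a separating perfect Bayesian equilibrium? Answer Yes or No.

No

Under these beliefs, the certificate earns wage 32 and no certificate earns wage 23.
High-ability: the certificate nets 32 − 1 = 31; no certificate nets 23. High-ability prefers the certificate.
Low-ability: the certificate nets 32 − 3 = 29; no certificate nets 23. Low-ability would deviate to the certificate.
Low-ability has a profitable deviation, so the profile is not an equilibrium.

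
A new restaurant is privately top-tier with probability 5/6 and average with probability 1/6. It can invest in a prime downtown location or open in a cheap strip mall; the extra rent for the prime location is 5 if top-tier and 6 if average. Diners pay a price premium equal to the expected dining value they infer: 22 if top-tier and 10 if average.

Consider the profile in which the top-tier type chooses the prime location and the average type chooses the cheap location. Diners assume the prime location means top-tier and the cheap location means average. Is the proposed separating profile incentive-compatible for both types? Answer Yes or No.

Under these beliefs, the prime location earns price premium 22 and the cheap location earns price premium 10.
top-tier: the prime location nets 22 − 5 = 17; the cheap location nets 10. top-tier prefers the prime location.
average: the prime location nets 22 − 6 = 16; the cheap location nets 10. average would deviate to the prime location.
average has a profitable deviation, so the profile is not an equilibrium.

No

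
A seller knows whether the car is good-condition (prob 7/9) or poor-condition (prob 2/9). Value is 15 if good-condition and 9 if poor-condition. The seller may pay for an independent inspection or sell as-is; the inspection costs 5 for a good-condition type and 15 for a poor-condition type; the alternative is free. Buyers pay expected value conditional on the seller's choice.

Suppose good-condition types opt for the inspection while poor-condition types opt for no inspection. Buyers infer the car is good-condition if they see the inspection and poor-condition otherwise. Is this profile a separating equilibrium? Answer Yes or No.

Under these beliefs, the inspection earns price 15 and no inspection earns price 9.
good-condition: the inspection nets 15 − 5 = 10; no inspection nets 9. good-condition prefers the inspection.
poor-condition: the inspection nets 15 − 15 = 0; no inspection nets 9. poor-condition prefers no inspection.
Neither type deviates, so the separating profile is an equilibrium.

Yes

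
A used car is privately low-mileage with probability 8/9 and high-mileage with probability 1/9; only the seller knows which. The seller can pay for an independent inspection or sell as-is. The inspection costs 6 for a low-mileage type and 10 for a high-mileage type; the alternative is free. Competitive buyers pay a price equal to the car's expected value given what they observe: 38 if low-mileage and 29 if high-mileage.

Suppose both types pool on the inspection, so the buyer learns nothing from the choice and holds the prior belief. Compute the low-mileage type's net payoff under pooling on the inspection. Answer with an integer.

31

Pooled price = 8/9·38 + 1/9·29 = 37.
low-mileage pays cost 6 for the inspection, so net payoff = 37 − 6 = 31.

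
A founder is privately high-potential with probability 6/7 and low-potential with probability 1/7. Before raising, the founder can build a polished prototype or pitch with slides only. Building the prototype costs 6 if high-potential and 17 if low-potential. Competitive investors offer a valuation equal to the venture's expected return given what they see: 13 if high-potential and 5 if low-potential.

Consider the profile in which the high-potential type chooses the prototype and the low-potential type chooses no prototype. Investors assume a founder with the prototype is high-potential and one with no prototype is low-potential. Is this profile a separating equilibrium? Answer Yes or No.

Under these beliefs, the prototype earns valuation 13 and no prototype earns valuation 5.
high-potential: the prototype nets 13 − 6 = 7; no prototype nets 5. high-potential prefers the prototype.
low-potential: the prototype nets 13 − 17 = -4; no prototype nets 5. low-potential prefers no prototype.
Neither type deviates, so the separating profile is an equilibrium.

Yes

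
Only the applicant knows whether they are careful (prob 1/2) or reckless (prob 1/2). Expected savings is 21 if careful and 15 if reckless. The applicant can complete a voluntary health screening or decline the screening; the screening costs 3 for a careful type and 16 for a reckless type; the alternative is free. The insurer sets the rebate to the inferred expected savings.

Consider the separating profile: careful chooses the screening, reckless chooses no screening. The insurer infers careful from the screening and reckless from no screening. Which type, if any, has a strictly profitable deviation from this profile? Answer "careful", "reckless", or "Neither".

Neither

The screening pays 21; no screening pays 15.
careful: assigned the screening, nets 21 − 3 = 18; deviating to no screening nets 15.
reckless: assigned no screening, nets 15; deviating to the screening nets 21 − 16 = 5.
Both types strictly prefer their assigned action; no profitable deviation.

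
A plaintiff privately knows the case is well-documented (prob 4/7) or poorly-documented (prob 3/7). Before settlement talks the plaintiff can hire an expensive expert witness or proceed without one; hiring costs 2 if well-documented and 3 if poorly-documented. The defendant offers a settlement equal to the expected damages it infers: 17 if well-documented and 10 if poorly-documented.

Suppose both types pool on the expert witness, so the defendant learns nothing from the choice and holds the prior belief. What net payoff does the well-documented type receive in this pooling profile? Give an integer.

12

Pooled settlement = 4/7·17 + 3/7·10 = 14.
well-documented pays cost 2 for the expert witness, so net payoff = 14 − 2 = 12.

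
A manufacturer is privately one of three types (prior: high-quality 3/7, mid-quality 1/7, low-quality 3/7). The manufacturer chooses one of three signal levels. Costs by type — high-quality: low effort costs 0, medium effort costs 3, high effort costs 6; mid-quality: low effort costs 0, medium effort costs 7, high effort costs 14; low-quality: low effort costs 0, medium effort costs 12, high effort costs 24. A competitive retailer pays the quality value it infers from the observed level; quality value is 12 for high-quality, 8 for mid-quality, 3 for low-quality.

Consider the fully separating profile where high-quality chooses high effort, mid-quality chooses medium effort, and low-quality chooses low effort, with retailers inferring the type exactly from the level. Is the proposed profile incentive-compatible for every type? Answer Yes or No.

Separating prices: high effort → 12, medium effort → 8, low effort → 3.
high-quality (assigned high effort): low effort: 3 − 0 = 3; medium effort: 8 − 3 = 5; high effort: 12 − 6 = 6. high-quality stays.
mid-quality (assigned medium effort): low effort: 3 − 0 = 3; medium effort: 8 − 7 = 1; high effort: 12 − 14 = -2. mid-quality prefers low effort.
low-quality (assigned low effort): low effort: 3 − 0 = 3; medium effort: 8 − 12 = -4; high effort: 12 − 24 = -12. low-quality stays.
At least one type deviates; the separating profile fails.

No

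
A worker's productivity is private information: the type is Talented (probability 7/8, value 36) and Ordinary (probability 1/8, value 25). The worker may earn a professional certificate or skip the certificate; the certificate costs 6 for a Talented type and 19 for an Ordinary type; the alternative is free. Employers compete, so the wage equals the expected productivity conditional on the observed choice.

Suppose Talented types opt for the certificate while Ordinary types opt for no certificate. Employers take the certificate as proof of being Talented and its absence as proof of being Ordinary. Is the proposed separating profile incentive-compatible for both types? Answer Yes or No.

Under these beliefs, the certificate earns wage 36 and no certificate earns wage 25.
Talented: the certificate nets 36 − 6 = 30; no certificate nets 25. Talented prefers the certificate.
Ordinary: the certificate nets 36 − 19 = 17; no certificate nets 25. Ordinary prefers no certificate.
Neither type deviates, so the separating profile is an equilibrium.

Yes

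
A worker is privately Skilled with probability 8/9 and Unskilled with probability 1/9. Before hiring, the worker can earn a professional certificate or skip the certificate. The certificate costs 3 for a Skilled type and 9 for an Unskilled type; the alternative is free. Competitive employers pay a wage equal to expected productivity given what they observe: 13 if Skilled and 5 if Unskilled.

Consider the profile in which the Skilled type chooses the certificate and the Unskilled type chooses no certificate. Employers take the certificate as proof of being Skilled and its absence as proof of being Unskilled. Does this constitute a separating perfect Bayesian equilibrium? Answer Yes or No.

Under these beliefs, the certificate earns wage 13 and no certificate earns wage 5.
Skilled: the certificate nets 13 − 3 = 10; no certificate nets 5. Skilled prefers the certificate.
Unskilled: the certificate nets 13 − 9 = 4; no certificate nets 5. Unskilled prefers no certificate.
Neither type deviates, so the separating profile is an equilibrium.

Yes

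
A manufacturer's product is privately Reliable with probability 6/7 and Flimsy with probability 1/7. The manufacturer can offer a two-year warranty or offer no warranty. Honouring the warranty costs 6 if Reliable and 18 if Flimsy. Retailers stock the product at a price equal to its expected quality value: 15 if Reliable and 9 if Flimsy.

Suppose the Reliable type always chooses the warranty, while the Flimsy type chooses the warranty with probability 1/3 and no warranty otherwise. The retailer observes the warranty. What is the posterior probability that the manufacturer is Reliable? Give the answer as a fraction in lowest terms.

P(the warranty) = (6/7)·1 + (1/7)·(1/3) = 19/21.
By Bayes' rule, P(Reliable | the warranty) = (6/7) / (19/21) = 18/19.

18/19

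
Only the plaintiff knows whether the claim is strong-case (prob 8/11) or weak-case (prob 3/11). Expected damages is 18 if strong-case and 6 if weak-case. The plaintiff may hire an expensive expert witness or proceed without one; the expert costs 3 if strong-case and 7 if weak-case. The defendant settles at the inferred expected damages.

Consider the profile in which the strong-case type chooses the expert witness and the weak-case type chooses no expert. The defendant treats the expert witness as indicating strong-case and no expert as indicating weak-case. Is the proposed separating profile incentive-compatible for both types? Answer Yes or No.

No

Under these beliefs, the expert witness earns settlement 18 and no expert earns settlement 6.
strong-case: the expert witness nets 18 − 3 = 15; no expert nets 6. strong-case prefers the expert witness.
weak-case: the expert witness nets 18 − 7 = 11; no expert nets 6. weak-case would deviate to the expert witness.
weak-case has a profitable deviation, so the profile is not an equilibrium.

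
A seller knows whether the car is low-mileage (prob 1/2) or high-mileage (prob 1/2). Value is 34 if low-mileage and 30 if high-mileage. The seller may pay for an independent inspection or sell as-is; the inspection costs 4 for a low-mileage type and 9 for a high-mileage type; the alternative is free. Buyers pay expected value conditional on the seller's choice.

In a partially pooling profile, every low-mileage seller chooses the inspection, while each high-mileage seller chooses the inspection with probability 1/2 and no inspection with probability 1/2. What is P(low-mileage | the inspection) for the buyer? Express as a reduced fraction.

2/3

P(the inspection) = (1/2)·1 + (1/2)·(1/2) = 3/4.
By Bayes' rule, P(low-mileage | the inspection) = (1/2) / (3/4) = 2/3.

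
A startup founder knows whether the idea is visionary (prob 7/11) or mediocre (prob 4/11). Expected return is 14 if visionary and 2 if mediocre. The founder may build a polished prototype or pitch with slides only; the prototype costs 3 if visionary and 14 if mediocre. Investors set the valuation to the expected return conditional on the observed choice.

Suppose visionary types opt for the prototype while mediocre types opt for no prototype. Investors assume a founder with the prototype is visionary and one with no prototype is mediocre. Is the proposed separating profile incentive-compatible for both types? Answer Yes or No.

Under these beliefs, the prototype earns valuation 14 and no prototype earns valuation 2.
visionary: the prototype nets 14 − 3 = 11; no prototype nets 2. visionary prefers the prototype.
mediocre: the prototype nets 14 − 14 = 0; no prototype nets 2. mediocre prefers no prototype.
Neither type deviates, so the separating profile is an equilibrium.

Yes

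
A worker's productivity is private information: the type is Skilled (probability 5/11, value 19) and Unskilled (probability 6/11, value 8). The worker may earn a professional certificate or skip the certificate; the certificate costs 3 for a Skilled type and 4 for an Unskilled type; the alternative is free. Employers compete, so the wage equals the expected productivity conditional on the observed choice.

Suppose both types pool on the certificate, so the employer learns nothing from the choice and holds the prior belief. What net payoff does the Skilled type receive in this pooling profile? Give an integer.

Pooled wage = 5/11·19 + 6/11·8 = 13.
Skilled pays cost 3 for the certificate, so net payoff = 13 − 3 = 10.

10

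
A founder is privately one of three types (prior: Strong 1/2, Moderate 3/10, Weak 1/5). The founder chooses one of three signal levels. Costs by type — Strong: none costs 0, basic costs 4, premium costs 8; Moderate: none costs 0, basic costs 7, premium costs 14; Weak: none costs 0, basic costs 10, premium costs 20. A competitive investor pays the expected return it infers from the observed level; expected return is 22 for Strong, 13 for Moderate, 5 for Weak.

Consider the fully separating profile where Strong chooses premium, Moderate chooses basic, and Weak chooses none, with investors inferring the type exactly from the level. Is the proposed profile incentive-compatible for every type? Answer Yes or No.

Separating valuations: premium → 22, basic → 13, none → 5.
Strong (assigned premium): none: 5 − 0 = 5; basic: 13 − 4 = 9; premium: 22 − 8 = 14. Strong stays.
Moderate (assigned basic): none: 5 − 0 = 5; basic: 13 − 7 = 6; premium: 22 − 14 = 8. Moderate prefers premium.
Weak (assigned none): none: 5 − 0 = 5; basic: 13 − 10 = 3; premium: 22 − 20 = 2. Weak stays.
At least one type deviates; the separating profile fails.

No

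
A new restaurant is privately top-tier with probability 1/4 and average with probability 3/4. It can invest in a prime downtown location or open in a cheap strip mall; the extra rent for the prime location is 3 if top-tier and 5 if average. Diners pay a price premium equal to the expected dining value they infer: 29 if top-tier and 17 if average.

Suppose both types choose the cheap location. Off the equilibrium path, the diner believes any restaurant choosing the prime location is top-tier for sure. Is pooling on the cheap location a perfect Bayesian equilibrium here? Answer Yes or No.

No

On path, the diner holds the prior and pays 1/4·29 + 3/4·17 = 20. Off path (the prime location), believing top-tier, it pays 29.
top-tier: the cheap location nets 20; the prime location nets 29 − 3 = 26. top-tier would deviate.
average: the cheap location nets 20; the prime location nets 29 − 5 = 24. average would deviate.
A type deviates, so pooling fails.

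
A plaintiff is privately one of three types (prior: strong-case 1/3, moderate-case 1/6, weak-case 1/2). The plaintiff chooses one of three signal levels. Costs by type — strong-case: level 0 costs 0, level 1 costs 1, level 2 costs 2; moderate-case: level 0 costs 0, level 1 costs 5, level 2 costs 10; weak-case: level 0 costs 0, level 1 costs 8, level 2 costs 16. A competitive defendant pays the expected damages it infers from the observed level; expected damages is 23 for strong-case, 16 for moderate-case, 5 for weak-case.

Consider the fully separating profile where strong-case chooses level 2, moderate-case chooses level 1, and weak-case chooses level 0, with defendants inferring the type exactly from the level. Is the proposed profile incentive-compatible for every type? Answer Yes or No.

Separating settlements: level 2 → 23, level 1 → 16, level 0 → 5.
strong-case (assigned level 2): level 0: 5 − 0 = 5; level 1: 16 − 1 = 15; level 2: 23 − 2 = 21. strong-case stays.
moderate-case (assigned level 1): level 0: 5 − 0 = 5; level 1: 16 − 5 = 11; level 2: 23 − 10 = 13. moderate-case prefers level 2.
weak-case (assigned level 0): level 0: 5 − 0 = 5; level 1: 16 − 8 = 8; level 2: 23 − 16 = 7. weak-case prefers level 1.
At least one type deviates; the separating profile fails.

No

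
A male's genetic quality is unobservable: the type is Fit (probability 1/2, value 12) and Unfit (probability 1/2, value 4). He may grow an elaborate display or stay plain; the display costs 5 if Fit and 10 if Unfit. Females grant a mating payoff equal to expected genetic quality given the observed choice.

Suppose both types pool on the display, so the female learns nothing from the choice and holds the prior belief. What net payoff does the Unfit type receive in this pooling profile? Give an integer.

-2

Pooled mating payoff = 1/2·12 + 1/2·4 = 8.
Unfit pays cost 10 for the display, so net payoff = 8 − 10 = -2.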